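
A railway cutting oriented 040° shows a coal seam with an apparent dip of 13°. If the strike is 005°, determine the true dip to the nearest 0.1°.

21.9°

The section is 35° from the strike.
tan δ = tan α / sin β = tan 13° / sin 35° = 0.2309 / 0.5736 = 0.4025
δ = arctan(0.4025) = 21.93°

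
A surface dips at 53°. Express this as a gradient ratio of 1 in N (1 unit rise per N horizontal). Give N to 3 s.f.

1 : N means tan θ = 1/N, so N = 1/tan 53° = 1/1.3270

1 in 0.754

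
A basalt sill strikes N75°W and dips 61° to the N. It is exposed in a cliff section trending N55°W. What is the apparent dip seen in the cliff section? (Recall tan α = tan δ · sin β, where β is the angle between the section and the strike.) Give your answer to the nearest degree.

The section lies 20° from the strike.
tan α = tan 61° × sin 20° = 1.8040 × 0.3420 = 0.6170
apparent dip = arctan 0.6170 = 31.68°

32°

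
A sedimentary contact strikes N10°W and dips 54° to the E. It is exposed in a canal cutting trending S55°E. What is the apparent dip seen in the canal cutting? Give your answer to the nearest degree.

44°

Angle between strike (N10°W) and section (S55°E): β = 45°.
tan α = tan 54° × sin 45° = 1.3764 × 0.7071 = 0.9732
α = arctan(0.9732) = 44.22°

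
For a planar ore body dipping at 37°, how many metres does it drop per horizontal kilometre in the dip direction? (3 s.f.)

drop per km = 1000 × tan 37° = 1000 × 0.7536

754 m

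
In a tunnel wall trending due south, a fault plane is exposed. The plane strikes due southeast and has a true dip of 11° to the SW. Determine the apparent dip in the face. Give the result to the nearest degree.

8°

The strike is due southeast and the section trends due south; the acute angle between them is β = 45°.
tan α = tan 11° × sin 45° = 0.1944 × 0.7071 = 0.1374
α = arctan(0.1374) = 7.83°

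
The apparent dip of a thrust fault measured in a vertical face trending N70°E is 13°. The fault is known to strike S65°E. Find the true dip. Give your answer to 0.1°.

β = acute angle between strike S65°E and section N70°E = 45°.
tan δ = tan α / sin β = tan 13° / sin 45° = 0.2309 / 0.7071 = 0.3265
δ = arctan(0.3265) = 18.08°

18.1°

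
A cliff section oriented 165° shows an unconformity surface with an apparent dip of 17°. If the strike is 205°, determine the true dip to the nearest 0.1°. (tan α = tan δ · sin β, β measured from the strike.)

The section is 40° from the strike.
tan δ = tan α / sin β = tan 17° / sin 40° = 0.3057 / 0.6428 = 0.4756
δ = arctan(0.4756) = 25.44°

25.4°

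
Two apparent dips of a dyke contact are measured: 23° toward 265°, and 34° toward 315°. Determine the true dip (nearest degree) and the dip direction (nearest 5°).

Represent each trace as a vector plunging at its apparent dip toward its trend (east-north-up frame): v₁ = (-0.917, -0.080, -0.391), v₂ = (-0.586, 0.586, -0.559).
The plane normal is n = v₁ × v₂ ∝ (-0.274, 0.284, 0.585).
True dip = arccos(n_z / |n|) = arccos(0.8290) = 34.0°.
Dip direction = azimuth of (n_x, n_y) = atan2(-0.274, 0.284) = 316°.

true dip 34°, dip direction 315°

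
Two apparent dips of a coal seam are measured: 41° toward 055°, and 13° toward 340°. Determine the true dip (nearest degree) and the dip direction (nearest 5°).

true dip 41°, dip direction 055°

Represent each trace as a vector plunging at its apparent dip toward its trend (east-north-up frame): v₁ = (0.618, 0.433, -0.656), v₂ = (-0.333, 0.916, -0.225).
Cross product v₁ × v₂ gives the pole to the plane: n ∝ (0.503, 0.358, 0.710).
True dip = arccos(n_z / |n|) = arccos(0.7547) = 41.0°.
Dip direction = azimuth of (n_x, n_y) = atan2(0.503, 0.358) = 55°.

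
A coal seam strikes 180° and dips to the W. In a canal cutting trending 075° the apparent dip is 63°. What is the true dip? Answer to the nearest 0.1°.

The section is 75° from the strike.
tan(true dip) = tan 63° / sin 75° = 2.0318
true dip = arctan 2.0318 = 63.80°

63.8°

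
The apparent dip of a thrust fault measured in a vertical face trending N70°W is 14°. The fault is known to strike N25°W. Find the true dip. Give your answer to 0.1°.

β = acute angle between strike N25°W and section N70°W = 45°.
tan(true dip) = tan 14° / sin 45° = 0.3526
true dip = arctan 0.3526 = 19.42°

19.4°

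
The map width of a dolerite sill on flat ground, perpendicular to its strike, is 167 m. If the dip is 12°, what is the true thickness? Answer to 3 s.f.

True thickness t = w · sin(dip) = 167 × sin 12°
t = 167 × 0.2079 = 34.721 m

34.7 m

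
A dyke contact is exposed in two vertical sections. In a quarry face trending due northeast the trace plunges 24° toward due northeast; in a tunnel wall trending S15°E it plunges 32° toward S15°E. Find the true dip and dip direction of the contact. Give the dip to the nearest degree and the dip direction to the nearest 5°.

Each apparent-dip line lies in the plane. As unit vectors (x east, y north, z up), v₁ plunges 24°→due northeast and v₂ plunges 32°→S15°E.
n = v₁ × v₂ = (0.675, -0.253, 0.671) (taken with n_z > 0).
Dip δ = arctan(|n_h|/n_z) = arctan(0.721/0.671) = 47.1°.
Dip direction = atan2(0.675, -0.253) = 111° (azimuth of n's horizontal projection).

true dip 47°, dip direction 110°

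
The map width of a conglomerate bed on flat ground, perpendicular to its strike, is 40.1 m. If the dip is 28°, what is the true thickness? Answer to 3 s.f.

True thickness t = w · sin(dip) = 40.1 × sin 28°
t = 40.1 × 0.4695 = 18.826 m

18.8 m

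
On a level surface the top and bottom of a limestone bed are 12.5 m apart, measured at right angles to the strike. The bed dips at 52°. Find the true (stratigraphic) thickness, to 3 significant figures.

9.85 m

True thickness t = w · sin(dip) = 12.5 × sin 52°
t = 12.5 × 0.7880 = 9.850 m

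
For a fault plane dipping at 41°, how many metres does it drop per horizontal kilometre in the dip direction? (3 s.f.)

869 m

drop per km = 1000 × tan 41° = 1000 × 0.8693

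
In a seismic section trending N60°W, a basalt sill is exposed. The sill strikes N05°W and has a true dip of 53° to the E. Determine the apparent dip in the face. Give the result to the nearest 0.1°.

Angle between strike (N05°W) and section (N60°W): β = 55°.
tan(apparent dip) = tan 53° · sin 55° = 1.0871
apparent dip = arctan 1.0871 = 47.39°

47.4°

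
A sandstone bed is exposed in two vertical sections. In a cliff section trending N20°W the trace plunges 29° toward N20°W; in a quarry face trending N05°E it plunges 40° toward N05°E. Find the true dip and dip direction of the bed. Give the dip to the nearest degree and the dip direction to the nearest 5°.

true dip 44°, dip direction 035°

The two traces are lines in the plane: v₁ = (sin 340°·cos 29°, cos 340°·cos 29°, −sin 29°), v₂ = (sin 5°·cos 40°, cos 5°·cos 40°, −sin 40°).
The plane normal is n = v₁ × v₂ ∝ (0.158, 0.225, 0.283).
Dip δ = arctan(|n_h|/n_z) = arctan(0.275/0.283) = 44.1°.
Dip direction = azimuth of (n_x, n_y) = atan2(0.158, 0.225) = 35°.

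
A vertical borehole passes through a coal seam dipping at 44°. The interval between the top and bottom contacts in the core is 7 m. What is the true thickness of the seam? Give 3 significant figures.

5.04 m

True thickness t = h · cos(dip) = 7 × cos 44°
t = 7 × 0.7193 = 5.035 m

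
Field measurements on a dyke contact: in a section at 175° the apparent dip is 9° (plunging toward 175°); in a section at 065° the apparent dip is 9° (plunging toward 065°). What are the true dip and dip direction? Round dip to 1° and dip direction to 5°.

true dip 15°, dip direction 120°

Represent each trace as a vector plunging at its apparent dip toward its trend (east-north-up frame): v₁ = (0.086, -0.984, -0.156), v₂ = (0.895, 0.417, -0.156).
Cross product v₁ × v₂ gives the pole to the plane: n ∝ (0.219, -0.127, 0.917).
True dip = arccos(n_z / |n|) = arccos(0.9639) = 15.4°.
Dip direction = azimuth of (n_x, n_y) = atan2(0.219, -0.127) = 120°.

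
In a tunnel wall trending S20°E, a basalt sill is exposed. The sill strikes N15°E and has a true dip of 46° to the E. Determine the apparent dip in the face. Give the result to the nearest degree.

31°

The section lies 35° from the strike.
tan(apparent dip) = tan 46° · sin 35° = 0.5940
α = arctan(0.5940) = 30.71°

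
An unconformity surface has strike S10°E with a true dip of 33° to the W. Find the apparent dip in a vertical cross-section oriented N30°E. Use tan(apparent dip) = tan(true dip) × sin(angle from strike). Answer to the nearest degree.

Angle between strike (S10°E) and section (N30°E): β = 40°.
tan α = tan 33° × sin 40° = 0.6494 × 0.6428 = 0.4174
apparent dip = arctan 0.4174 = 22.66°

23°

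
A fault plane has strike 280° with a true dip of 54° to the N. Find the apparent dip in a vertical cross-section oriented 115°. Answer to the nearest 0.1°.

Angle between strike (280°) and section (115°): β = 15°.
tan(apparent dip) = tan 54° · sin 15° = 0.3562
apparent dip = arctan 0.3562 = 19.61°

19.6°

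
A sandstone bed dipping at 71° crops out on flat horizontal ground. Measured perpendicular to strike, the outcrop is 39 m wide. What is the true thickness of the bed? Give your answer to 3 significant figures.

True thickness t = w · sin(dip) = 39 × sin 71°
t = 39 × 0.9455 = 36.875 m

36.9 m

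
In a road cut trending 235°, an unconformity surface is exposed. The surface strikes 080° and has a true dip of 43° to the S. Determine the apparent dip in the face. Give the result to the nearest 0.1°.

21.5°

The strike is 080° and the section trends 235°; the acute angle between them is β = 25°.
tan(apparent dip) = tan 43° · sin 25° = 0.3941
apparent dip = arctan 0.3941 = 21.51°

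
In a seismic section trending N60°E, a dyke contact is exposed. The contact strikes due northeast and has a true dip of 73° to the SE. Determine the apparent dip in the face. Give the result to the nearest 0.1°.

40.2°

The section lies 15° from the strike.
tan α = tan 73° × sin 15° = 3.2709 × 0.2588 = 0.8466
apparent dip = arctan 0.8466 = 40.25°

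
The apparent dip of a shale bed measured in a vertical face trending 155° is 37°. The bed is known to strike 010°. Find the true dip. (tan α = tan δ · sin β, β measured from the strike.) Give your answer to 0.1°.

52.7°

The section is 35° from the strike.
tan(true dip) = tan 37° / sin 35° = 1.3138
true dip = arctan 1.3138 = 52.72°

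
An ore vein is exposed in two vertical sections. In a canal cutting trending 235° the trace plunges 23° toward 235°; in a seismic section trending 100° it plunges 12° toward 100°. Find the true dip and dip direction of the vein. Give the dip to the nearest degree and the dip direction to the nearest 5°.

The two traces are lines in the plane: v₁ = (sin 235°·cos 23°, cos 235°·cos 23°, −sin 23°), v₂ = (sin 100°·cos 12°, cos 100°·cos 12°, −sin 12°).
Cross product v₁ × v₂ gives the pole to the plane: n ∝ (0.043, -0.533, 0.637).
Dip δ = arctan(|n_h|/n_z) = arctan(0.535/0.637) = 40.0°.
Dip direction = azimuth of (n_x, n_y) = atan2(0.043, -0.533) = 175°.

true dip 40°, dip direction 175°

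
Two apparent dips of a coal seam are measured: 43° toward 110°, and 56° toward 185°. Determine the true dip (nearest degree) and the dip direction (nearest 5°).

Represent each trace as a vector plunging at its apparent dip toward its trend (east-north-up frame): v₁ = (0.687, -0.250, -0.682), v₂ = (-0.049, -0.557, -0.829).
Cross product v₁ × v₂ gives the pole to the plane: n ∝ (0.173, -0.603, 0.395).
True dip = arccos(n_z / |n|) = arccos(0.5329) = 57.8°.
Dip direction = azimuth of (n_x, n_y) = atan2(0.173, -0.603) = 164°.

true dip 58°, dip direction 165°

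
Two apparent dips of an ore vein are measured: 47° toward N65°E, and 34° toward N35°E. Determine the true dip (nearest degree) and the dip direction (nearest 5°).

The two traces are lines in the plane: v₁ = (sin 65°·cos 47°, cos 65°·cos 47°, −sin 47°), v₂ = (sin 35°·cos 34°, cos 35°·cos 34°, −sin 34°).
n = v₁ × v₂ = (0.335, -0.002, 0.283) (taken with n_z > 0).
tan δ = √(n_x²+n_y²)/n_z = 0.336/0.283, so δ = 49.9°.
Dip direction = azimuth of (n_x, n_y) = atan2(0.335, -0.002) = 90°.

true dip 50°, dip direction 090°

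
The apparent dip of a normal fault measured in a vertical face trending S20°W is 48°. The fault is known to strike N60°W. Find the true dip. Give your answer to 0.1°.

48.4°

The section is 80° from the strike.
tan(true dip) = tan 48° / sin 80° = 1.1277
true dip = arctan 1.1277 = 48.44°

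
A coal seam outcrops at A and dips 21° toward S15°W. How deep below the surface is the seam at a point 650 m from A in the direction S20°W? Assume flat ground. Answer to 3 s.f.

The hole lies 5° from the dip direction, so the down-dip offset is 650 × cos 5° = 647.53 m.
Depth = down-dip offset × tan(dip) = 647.53 × tan 21° = 647.53 × 0.3839
Depth = 248.56 m

249 m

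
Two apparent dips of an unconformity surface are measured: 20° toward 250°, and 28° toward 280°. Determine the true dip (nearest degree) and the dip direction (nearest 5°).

The two traces are lines in the plane: v₁ = (sin 250°·cos 20°, cos 250°·cos 20°, −sin 20°), v₂ = (sin 280°·cos 28°, cos 280°·cos 28°, −sin 28°).
The plane normal is n = v₁ × v₂ ∝ (-0.203, 0.117, 0.415).
True dip = arccos(n_z / |n|) = arccos(0.8704) = 29.5°.
Dip direction = atan2(-0.203, 0.117) = 300° (azimuth of n's horizontal projection).

true dip 29°, dip direction 300°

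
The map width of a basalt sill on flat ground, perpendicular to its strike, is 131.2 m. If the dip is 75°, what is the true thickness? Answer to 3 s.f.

127 m

True thickness t = w · sin(dip) = 131.2 × sin 75°
t = 131.2 × 0.9659 = 126.729 m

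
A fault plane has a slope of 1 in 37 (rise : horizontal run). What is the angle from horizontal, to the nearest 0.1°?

1.5°

tan θ = 1/37 = 0.0270
θ = arctan(0.0270) = 1.55°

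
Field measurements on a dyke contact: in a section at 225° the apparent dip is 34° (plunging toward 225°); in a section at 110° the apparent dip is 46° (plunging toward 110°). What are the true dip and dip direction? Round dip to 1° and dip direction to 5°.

Represent each trace as a vector plunging at its apparent dip toward its trend (east-north-up frame): v₁ = (-0.586, -0.586, -0.559), v₂ = (0.653, -0.238, -0.719).
The plane normal is n = v₁ × v₂ ∝ (0.289, -0.787, 0.522).
Dip δ = arctan(|n_h|/n_z) = arctan(0.838/0.522) = 58.1°.
Dip direction = azimuth of (n_x, n_y) = atan2(0.289, -0.787) = 160°.

true dip 58°, dip direction 160°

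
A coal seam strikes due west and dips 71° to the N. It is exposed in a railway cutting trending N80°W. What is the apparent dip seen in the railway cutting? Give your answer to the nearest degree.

27°

The strike is due west and the section trends N80°W; the acute angle between them is β = 10°.
tan(apparent dip) = tan 71° · sin 10° = 0.5043
apparent dip = arctan 0.5043 = 26.76°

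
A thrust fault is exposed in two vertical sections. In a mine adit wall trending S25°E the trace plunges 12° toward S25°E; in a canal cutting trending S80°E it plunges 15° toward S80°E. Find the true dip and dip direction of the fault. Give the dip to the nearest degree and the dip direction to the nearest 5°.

Represent each trace as a vector plunging at its apparent dip toward its trend (east-north-up frame): v₁ = (0.413, -0.887, -0.208), v₂ = (0.951, -0.168, -0.259).
The plane normal is n = v₁ × v₂ ∝ (0.195, -0.091, 0.774).
Dip δ = arctan(|n_h|/n_z) = arctan(0.215/0.774) = 15.5°.
Dip direction = atan2(0.195, -0.091) = 115° (azimuth of n's horizontal projection).

true dip 16°, dip direction 115°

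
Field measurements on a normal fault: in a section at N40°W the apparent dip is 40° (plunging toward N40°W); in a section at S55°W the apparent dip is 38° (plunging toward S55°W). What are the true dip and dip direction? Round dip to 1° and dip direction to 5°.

The two traces are lines in the plane: v₁ = (sin 320°·cos 40°, cos 320°·cos 40°, −sin 40°), v₂ = (sin 235°·cos 38°, cos 235°·cos 38°, −sin 38°).
n = v₁ × v₂ = (-0.652, 0.112, 0.601) (taken with n_z > 0).
Dip δ = arctan(|n_h|/n_z) = arctan(0.661/0.601) = 47.7°.
The horizontal component of n points toward azimuth atan2(n_x, n_y) = 280°, the dip direction.

true dip 48°, dip direction 280°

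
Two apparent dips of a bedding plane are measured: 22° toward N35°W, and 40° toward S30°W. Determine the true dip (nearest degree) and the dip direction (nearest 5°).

true dip 50°, dip direction 255°

The two traces are lines in the plane: v₁ = (sin 325°·cos 22°, cos 325°·cos 22°, −sin 22°), v₂ = (sin 210°·cos 40°, cos 210°·cos 40°, −sin 40°).
n = v₁ × v₂ = (-0.737, -0.198, 0.644) (taken with n_z > 0).
Dip δ = arctan(|n_h|/n_z) = arctan(0.763/0.644) = 49.8°.
Dip direction = azimuth of (n_x, n_y) = atan2(-0.737, -0.198) = 255°.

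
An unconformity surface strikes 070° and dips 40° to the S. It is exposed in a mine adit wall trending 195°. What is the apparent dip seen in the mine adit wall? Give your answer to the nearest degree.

35°

The strike is 070° and the section trends 195°; the acute angle between them is β = 55°.
tan(apparent dip) = tan 40° · sin 55° = 0.6874
apparent dip = arctan 0.6874 = 34.50°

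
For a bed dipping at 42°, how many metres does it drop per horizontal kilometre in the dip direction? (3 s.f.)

drop per km = 1000 × tan 42° = 1000 × 0.9004

900 m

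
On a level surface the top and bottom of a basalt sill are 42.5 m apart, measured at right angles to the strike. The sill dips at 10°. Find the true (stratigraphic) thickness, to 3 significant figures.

True thickness t = w · sin(dip) = 42.5 × sin 10°
t = 42.5 × 0.1736 = 7.380 m

7.38 m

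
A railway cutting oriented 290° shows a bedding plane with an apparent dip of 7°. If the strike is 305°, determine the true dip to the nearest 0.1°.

β = acute angle between strike 305° and section 290° = 15°.
tan δ = tan α / sin β = tan 7° / sin 15° = 0.1228 / 0.2588 = 0.4744
δ = arctan(0.4744) = 25.38°

25.4°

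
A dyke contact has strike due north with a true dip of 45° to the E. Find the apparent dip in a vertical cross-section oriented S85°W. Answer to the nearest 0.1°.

44.9°

The strike is due north and the section trends S85°W; the acute angle between them is β = 85°.
tan(apparent dip) = tan 45° · sin 85° = 0.9962
apparent dip = arctan 0.9962 = 44.89°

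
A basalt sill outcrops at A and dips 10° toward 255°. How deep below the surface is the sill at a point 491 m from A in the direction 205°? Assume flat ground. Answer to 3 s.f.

The hole lies 50° from the dip direction, so the down-dip offset is 491 × cos 50° = 315.61 m.
Depth = down-dip offset × tan(dip) = 315.61 × tan 10° = 315.61 × 0.1763
Depth = 55.65 m

55.7 m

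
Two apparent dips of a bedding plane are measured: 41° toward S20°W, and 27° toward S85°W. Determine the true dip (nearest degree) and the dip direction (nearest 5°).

true dip 41°, dip direction 210°

Represent each trace as a vector plunging at its apparent dip toward its trend (east-north-up frame): v₁ = (-0.258, -0.709, -0.656), v₂ = (-0.888, -0.078, -0.454).
Cross product v₁ × v₂ gives the pole to the plane: n ∝ (-0.271, -0.465, 0.609).
True dip = arccos(n_z / |n|) = arccos(0.7495) = 41.5°.
Dip direction = atan2(-0.271, -0.465) = 210° (azimuth of n's horizontal projection).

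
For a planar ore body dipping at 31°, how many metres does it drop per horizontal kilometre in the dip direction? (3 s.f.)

drop per km = 1000 × tan 31° = 1000 × 0.6009

601 m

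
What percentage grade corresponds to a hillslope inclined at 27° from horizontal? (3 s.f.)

grade % = 100 × tan 27° = 100 × 0.5095

51.0%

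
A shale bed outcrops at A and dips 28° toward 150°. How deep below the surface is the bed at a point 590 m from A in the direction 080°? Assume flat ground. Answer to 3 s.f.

The hole lies 70° from the dip direction, so the down-dip offset is 590 × cos 70° = 201.79 m.
Depth = down-dip offset × tan(dip) = 201.79 × tan 28° = 201.79 × 0.5317
Depth = 107.29 m

107 m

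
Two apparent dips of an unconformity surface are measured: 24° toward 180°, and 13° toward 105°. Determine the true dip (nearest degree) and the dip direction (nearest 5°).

Represent each trace as a vector plunging at its apparent dip toward its trend (east-north-up frame): v₁ = (0.000, -0.914, -0.407), v₂ = (0.941, -0.252, -0.225).
n = v₁ × v₂ = (0.103, -0.383, 0.860) (taken with n_z > 0).
True dip = arccos(n_z / |n|) = arccos(0.9081) = 24.8°.
Dip direction = azimuth of (n_x, n_y) = atan2(0.103, -0.383) = 165°.

true dip 25°, dip direction 165°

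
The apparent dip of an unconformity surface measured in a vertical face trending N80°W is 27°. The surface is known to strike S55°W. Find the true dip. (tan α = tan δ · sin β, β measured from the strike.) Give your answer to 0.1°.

35.8°

β = acute angle between strike S55°W and section N80°W = 45°.
tan(true dip) = tan 27° / sin 45° = 0.7206
true dip = arctan 0.7206 = 35.78°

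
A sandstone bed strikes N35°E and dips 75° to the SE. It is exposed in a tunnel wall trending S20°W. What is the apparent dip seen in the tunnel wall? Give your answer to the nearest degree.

44°

Angle between strike (N35°E) and section (S20°W): β = 15°.
tan α = tan 75° × sin 15° = 3.7321 × 0.2588 = 0.9659
apparent dip = arctan 0.9659 = 44.01°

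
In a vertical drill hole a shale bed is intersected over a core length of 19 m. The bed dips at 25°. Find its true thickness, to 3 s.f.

True thickness t = h · cos(dip) = 19 × cos 25°
t = 19 × 0.9063 = 17.220 m

17.2 m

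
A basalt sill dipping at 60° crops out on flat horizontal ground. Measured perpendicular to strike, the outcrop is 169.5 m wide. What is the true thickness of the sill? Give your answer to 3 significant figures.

True thickness t = w · sin(dip) = 169.5 × sin 60°
t = 169.5 × 0.8660 = 146.791 m

147 m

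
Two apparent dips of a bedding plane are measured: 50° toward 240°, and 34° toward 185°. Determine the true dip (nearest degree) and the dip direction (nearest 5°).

Represent each trace as a vector plunging at its apparent dip toward its trend (east-north-up frame): v₁ = (-0.557, -0.321, -0.766), v₂ = (-0.072, -0.826, -0.559).
The plane normal is n = v₁ × v₂ ∝ (-0.453, -0.256, 0.437).
True dip = arccos(n_z / |n|) = arccos(0.6428) = 50.0°.
Dip direction = azimuth of (n_x, n_y) = atan2(-0.453, -0.256) = 241°.

true dip 50°, dip direction 240°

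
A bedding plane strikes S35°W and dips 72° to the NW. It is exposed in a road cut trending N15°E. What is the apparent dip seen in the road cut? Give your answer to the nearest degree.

46°

The section lies 20° from the strike.
tan α = tan 72° × sin 20° = 3.0777 × 0.3420 = 1.0526
apparent dip = arctan 1.0526 = 46.47°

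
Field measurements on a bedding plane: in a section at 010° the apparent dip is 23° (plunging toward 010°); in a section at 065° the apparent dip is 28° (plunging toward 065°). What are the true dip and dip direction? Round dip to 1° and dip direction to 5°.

true dip 29°, dip direction 050°

The two traces are lines in the plane: v₁ = (sin 10°·cos 23°, cos 10°·cos 23°, −sin 23°), v₂ = (sin 65°·cos 28°, cos 65°·cos 28°, −sin 28°).
The plane normal is n = v₁ × v₂ ∝ (0.280, 0.238, 0.666).
tan δ = √(n_x²+n_y²)/n_z = 0.367/0.666, so δ = 28.9°.
Dip direction = azimuth of (n_x, n_y) = atan2(0.280, 0.238) = 50°.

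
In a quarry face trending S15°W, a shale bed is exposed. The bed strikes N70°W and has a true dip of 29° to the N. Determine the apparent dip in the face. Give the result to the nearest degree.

The strike is N70°W and the section trends S15°W; the acute angle between them is β = 85°.
tan α = tan 29° × sin 85° = 0.5543 × 0.9962 = 0.5522
apparent dip = arctan 0.5522 = 28.91°

29°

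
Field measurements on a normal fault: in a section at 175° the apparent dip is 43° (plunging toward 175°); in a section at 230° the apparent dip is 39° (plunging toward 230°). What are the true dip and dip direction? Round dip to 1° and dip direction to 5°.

Represent each trace as a vector plunging at its apparent dip toward its trend (east-north-up frame): v₁ = (0.064, -0.729, -0.682), v₂ = (-0.595, -0.500, -0.629).
n = v₁ × v₂ = (-0.118, -0.446, 0.466) (taken with n_z > 0).
True dip = arccos(n_z / |n|) = arccos(0.7103) = 44.7°.
Dip direction = azimuth of (n_x, n_y) = atan2(-0.118, -0.446) = 195°.

true dip 45°, dip direction 195°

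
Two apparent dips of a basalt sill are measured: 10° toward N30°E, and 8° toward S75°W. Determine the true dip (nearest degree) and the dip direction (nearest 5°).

true dip 23°, dip direction 325°

Each apparent-dip line lies in the plane. As unit vectors (x east, y north, z up), v₁ plunges 10°→N30°E and v₂ plunges 8°→S75°W.
n = v₁ × v₂ = (-0.163, 0.235, 0.690) (taken with n_z > 0).
Dip δ = arctan(|n_h|/n_z) = arctan(0.286/0.690) = 22.5°.
Dip direction = atan2(-0.163, 0.235) = 325° (azimuth of n's horizontal projection).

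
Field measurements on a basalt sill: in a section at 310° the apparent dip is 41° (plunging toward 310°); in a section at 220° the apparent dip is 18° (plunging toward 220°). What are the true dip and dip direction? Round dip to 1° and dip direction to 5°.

The two traces are lines in the plane: v₁ = (sin 310°·cos 41°, cos 310°·cos 41°, −sin 41°), v₂ = (sin 220°·cos 18°, cos 220°·cos 18°, −sin 18°).
The plane normal is n = v₁ × v₂ ∝ (-0.628, 0.222, 0.718).
True dip = arccos(n_z / |n|) = arccos(0.7330) = 42.9°.
Dip direction = azimuth of (n_x, n_y) = atan2(-0.628, 0.222) = 290°.

true dip 43°, dip direction 290°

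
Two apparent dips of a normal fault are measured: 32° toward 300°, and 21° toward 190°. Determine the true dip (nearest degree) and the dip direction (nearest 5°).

Represent each trace as a vector plunging at its apparent dip toward its trend (east-north-up frame): v₁ = (-0.734, 0.424, -0.530), v₂ = (-0.162, -0.919, -0.358).
n = v₁ × v₂ = (-0.639, -0.177, 0.744) (taken with n_z > 0).
Dip δ = arctan(|n_h|/n_z) = arctan(0.663/0.744) = 41.7°.
Dip direction = azimuth of (n_x, n_y) = atan2(-0.639, -0.177) = 254°.

true dip 42°, dip direction 255°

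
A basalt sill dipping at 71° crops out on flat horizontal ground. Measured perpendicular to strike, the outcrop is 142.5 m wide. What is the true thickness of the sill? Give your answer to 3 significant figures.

135 m

True thickness t = w · sin(dip) = 142.5 × sin 71°
t = 142.5 × 0.9455 = 134.736 m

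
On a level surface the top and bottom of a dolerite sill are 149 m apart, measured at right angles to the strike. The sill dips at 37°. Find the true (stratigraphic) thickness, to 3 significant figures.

True thickness t = w · sin(dip) = 149 × sin 37°
t = 149 × 0.6018 = 89.670 m

89.7 m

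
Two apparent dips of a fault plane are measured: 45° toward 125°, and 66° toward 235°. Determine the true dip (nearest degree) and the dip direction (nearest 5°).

Each apparent-dip line lies in the plane. As unit vectors (x east, y north, z up), v₁ plunges 45°→125° and v₂ plunges 66°→235°.
Cross product v₁ × v₂ gives the pole to the plane: n ∝ (-0.206, -0.765, 0.270).
Dip δ = arctan(|n_h|/n_z) = arctan(0.792/0.270) = 71.2°.
Dip direction = atan2(-0.206, -0.765) = 195° (azimuth of n's horizontal projection).

true dip 71°, dip direction 195°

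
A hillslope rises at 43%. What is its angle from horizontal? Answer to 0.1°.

tan θ = 43/100 = 0.4300
θ = arctan(0.4300) = 23.27°

23.3°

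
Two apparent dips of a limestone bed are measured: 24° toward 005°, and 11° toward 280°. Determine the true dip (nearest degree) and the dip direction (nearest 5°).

true dip 25°, dip direction 345°

Represent each trace as a vector plunging at its apparent dip toward its trend (east-north-up frame): v₁ = (0.080, 0.910, -0.407), v₂ = (-0.967, 0.170, -0.191).
Cross product v₁ × v₂ gives the pole to the plane: n ∝ (-0.104, 0.408, 0.893).
True dip = arccos(n_z / |n|) = arccos(0.9044) = 25.3°.
Dip direction = atan2(-0.104, 0.408) = 346° (azimuth of n's horizontal projection).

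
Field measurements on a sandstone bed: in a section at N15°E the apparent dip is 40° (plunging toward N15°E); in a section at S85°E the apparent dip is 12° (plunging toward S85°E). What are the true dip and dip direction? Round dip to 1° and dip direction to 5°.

true dip 40°, dip direction 020°

The two traces are lines in the plane: v₁ = (sin 15°·cos 40°, cos 15°·cos 40°, −sin 40°), v₂ = (sin 95°·cos 12°, cos 95°·cos 12°, −sin 12°).
Cross product v₁ × v₂ gives the pole to the plane: n ∝ (0.209, 0.585, 0.738).
tan δ = √(n_x²+n_y²)/n_z = 0.621/0.738, so δ = 40.1°.
The horizontal component of n points toward azimuth atan2(n_x, n_y) = 20°, the dip direction.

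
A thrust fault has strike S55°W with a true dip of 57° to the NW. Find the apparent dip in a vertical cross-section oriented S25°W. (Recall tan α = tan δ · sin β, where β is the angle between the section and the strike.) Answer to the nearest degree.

38°

The section lies 30° from the strike.
tan(apparent dip) = tan 57° · sin 30° = 0.7699
apparent dip = arctan 0.7699 = 37.59°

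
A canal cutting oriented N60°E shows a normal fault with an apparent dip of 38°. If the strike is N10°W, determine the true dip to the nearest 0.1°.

39.7°

β = acute angle between strike N10°W and section N60°E = 70°.
tan(true dip) = tan 38° / sin 70° = 0.8314
δ = arctan(0.8314) = 39.74°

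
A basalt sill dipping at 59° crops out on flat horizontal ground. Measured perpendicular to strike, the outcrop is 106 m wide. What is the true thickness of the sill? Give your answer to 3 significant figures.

90.9 m

True thickness t = w · sin(dip) = 106 × sin 59°
t = 106 × 0.8572 = 90.860 m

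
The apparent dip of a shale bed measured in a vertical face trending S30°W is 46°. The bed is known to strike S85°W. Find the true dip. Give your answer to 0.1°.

β = acute angle between strike S85°W and section S30°W = 55°.
tan(true dip) = tan 46° / sin 55° = 1.2641
true dip = arctan 1.2641 = 51.65°

51.7°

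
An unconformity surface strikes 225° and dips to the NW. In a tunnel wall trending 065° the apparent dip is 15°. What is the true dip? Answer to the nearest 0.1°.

The section is 20° from the strike.
tan(true dip) = tan 15° / sin 20° = 0.7834
true dip = arctan 0.7834 = 38.08°

38.1°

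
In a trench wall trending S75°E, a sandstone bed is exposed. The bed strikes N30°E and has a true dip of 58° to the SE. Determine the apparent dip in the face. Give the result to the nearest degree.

57°

The section lies 75° from the strike.
tan(apparent dip) = tan 58° · sin 75° = 1.5458
α = arctan(1.5458) = 57.10°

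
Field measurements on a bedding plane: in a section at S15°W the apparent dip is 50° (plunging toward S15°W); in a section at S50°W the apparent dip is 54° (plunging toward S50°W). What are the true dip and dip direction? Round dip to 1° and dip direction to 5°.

The two traces are lines in the plane: v₁ = (sin 195°·cos 50°, cos 195°·cos 50°, −sin 50°), v₂ = (sin 230°·cos 54°, cos 230°·cos 54°, −sin 54°).
Cross product v₁ × v₂ gives the pole to the plane: n ∝ (-0.213, -0.210, 0.217).
Dip δ = arctan(|n_h|/n_z) = arctan(0.299/0.217) = 54.1°.
Dip direction = azimuth of (n_x, n_y) = atan2(-0.213, -0.210) = 225°.

true dip 54°, dip direction 225°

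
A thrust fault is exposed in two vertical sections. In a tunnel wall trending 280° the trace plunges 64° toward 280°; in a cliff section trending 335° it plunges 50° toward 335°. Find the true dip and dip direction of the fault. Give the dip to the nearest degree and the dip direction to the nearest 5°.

true dip 64°, dip direction 280°

Represent each trace as a vector plunging at its apparent dip toward its trend (east-north-up frame): v₁ = (-0.432, 0.076, -0.899), v₂ = (-0.272, 0.583, -0.766).
The plane normal is n = v₁ × v₂ ∝ (-0.465, 0.087, 0.231).
Dip δ = arctan(|n_h|/n_z) = arctan(0.473/0.231) = 64.0°.
Dip direction = atan2(-0.465, 0.087) = 281° (azimuth of n's horizontal projection).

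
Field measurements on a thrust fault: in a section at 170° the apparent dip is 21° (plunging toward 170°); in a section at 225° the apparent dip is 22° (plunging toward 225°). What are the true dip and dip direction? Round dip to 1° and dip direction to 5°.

true dip 24°, dip direction 200°

Represent each trace as a vector plunging at its apparent dip toward its trend (east-north-up frame): v₁ = (0.162, -0.919, -0.358), v₂ = (-0.656, -0.656, -0.375).
The plane normal is n = v₁ × v₂ ∝ (-0.109, -0.296, 0.709).
Dip δ = arctan(|n_h|/n_z) = arctan(0.315/0.709) = 24.0°.
The horizontal component of n points toward azimuth atan2(n_x, n_y) = 200°, the dip direction.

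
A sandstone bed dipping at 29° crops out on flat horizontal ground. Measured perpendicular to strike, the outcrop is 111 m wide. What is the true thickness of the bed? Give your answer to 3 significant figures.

True thickness t = w · sin(dip) = 111 × sin 29°
t = 111 × 0.4848 = 53.814 m

53.8 m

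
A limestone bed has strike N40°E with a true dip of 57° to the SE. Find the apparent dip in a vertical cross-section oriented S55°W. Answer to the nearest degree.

22°

Angle between strike (N40°E) and section (S55°W): β = 15°.
tan(apparent dip) = tan 57° · sin 15° = 0.3985
α = arctan(0.3985) = 21.73°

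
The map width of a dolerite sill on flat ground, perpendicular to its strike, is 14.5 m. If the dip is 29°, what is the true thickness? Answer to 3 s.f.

7.03 m

True thickness t = w · sin(dip) = 14.5 × sin 29°
t = 14.5 × 0.4848 = 7.030 m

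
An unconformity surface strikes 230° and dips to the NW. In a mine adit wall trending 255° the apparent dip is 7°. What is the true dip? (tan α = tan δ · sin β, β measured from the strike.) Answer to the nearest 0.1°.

β = acute angle between strike 230° and section 255° = 25°.
tan(true dip) = tan 7° / sin 25° = 0.2905
true dip = arctan 0.2905 = 16.20°

16.2°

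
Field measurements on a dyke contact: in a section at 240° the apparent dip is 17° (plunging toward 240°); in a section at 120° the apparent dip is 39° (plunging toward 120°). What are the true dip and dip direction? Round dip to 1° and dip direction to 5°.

Represent each trace as a vector plunging at its apparent dip toward its trend (east-north-up frame): v₁ = (-0.828, -0.478, -0.292), v₂ = (0.673, -0.389, -0.629).
The plane normal is n = v₁ × v₂ ∝ (0.187, -0.718, 0.644).
Dip δ = arctan(|n_h|/n_z) = arctan(0.742/0.644) = 49.1°.
The horizontal component of n points toward azimuth atan2(n_x, n_y) = 165°, the dip direction.

true dip 49°, dip direction 165°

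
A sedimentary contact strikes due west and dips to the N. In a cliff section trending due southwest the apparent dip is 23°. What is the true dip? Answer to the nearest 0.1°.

β = acute angle between strike due west and section due southwest = 45°.
tan(true dip) = tan 23° / sin 45° = 0.6003
true dip = arctan 0.6003 = 30.98°

31.0°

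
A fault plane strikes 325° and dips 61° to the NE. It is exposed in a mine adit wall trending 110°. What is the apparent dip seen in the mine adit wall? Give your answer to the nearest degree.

The section lies 35° from the strike.
tan α = tan 61° × sin 35° = 1.8040 × 0.5736 = 1.0348
α = arctan(1.0348) = 45.98°

46°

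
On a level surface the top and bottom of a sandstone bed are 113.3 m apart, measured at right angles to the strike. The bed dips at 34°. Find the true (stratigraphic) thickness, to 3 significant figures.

63.4 m

True thickness t = w · sin(dip) = 113.3 × sin 34°
t = 113.3 × 0.5592 = 63.357 m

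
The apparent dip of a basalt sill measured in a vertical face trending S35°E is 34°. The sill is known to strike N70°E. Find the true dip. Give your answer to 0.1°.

34.9°

β = acute angle between strike N70°E and section S35°E = 75°.
tan(true dip) = tan 34° / sin 75° = 0.6983
true dip = arctan 0.6983 = 34.93°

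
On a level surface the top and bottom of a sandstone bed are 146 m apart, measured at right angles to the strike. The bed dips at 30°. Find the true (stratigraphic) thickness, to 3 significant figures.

True thickness t = w · sin(dip) = 146 × sin 30°
t = 146 × 0.5000 = 73.000 m

73.0 m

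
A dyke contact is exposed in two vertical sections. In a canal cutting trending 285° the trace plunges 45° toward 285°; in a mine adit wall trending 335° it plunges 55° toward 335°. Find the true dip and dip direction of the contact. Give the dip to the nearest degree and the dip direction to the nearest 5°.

true dip 55°, dip direction 330°

Represent each trace as a vector plunging at its apparent dip toward its trend (east-north-up frame): v₁ = (-0.683, 0.183, -0.707), v₂ = (-0.242, 0.520, -0.819).
n = v₁ × v₂ = (-0.218, 0.388, 0.311) (taken with n_z > 0).
Dip δ = arctan(|n_h|/n_z) = arctan(0.445/0.311) = 55.1°.
Dip direction = atan2(-0.218, 0.388) = 331° (azimuth of n's horizontal projection).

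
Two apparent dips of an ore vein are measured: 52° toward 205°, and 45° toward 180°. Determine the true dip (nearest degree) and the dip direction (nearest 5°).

The two traces are lines in the plane: v₁ = (sin 205°·cos 52°, cos 205°·cos 52°, −sin 52°), v₂ = (sin 180°·cos 45°, cos 180°·cos 45°, −sin 45°).
Cross product v₁ × v₂ gives the pole to the plane: n ∝ (-0.163, -0.184, 0.184).
tan δ = √(n_x²+n_y²)/n_z = 0.246/0.184, so δ = 53.2°.
The horizontal component of n points toward azimuth atan2(n_x, n_y) = 221°, the dip direction.

true dip 53°, dip direction 220°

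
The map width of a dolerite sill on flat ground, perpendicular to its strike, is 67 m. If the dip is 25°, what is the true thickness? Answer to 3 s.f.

True thickness t = w · sin(dip) = 67 × sin 25°
t = 67 × 0.4226 = 28.315 m

28.3 m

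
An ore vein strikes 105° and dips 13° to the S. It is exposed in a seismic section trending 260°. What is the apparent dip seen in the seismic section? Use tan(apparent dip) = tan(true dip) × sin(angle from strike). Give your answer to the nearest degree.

6°

The section lies 25° from the strike.
tan α = tan 13° × sin 25° = 0.2309 × 0.4226 = 0.0976
apparent dip = arctan 0.0976 = 5.57°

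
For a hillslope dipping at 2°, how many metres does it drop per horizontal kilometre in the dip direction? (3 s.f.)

34.9 m

drop per km = 1000 × tan 2° = 1000 × 0.0349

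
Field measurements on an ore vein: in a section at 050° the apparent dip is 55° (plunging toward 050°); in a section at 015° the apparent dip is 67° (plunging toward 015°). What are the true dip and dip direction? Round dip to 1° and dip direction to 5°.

Represent each trace as a vector plunging at its apparent dip toward its trend (east-north-up frame): v₁ = (0.439, 0.369, -0.819), v₂ = (0.101, 0.377, -0.921).
n = v₁ × v₂ = (-0.030, 0.322, 0.129) (taken with n_z > 0).
True dip = arccos(n_z / |n|) = arccos(0.3697) = 68.3°.
Dip direction = azimuth of (n_x, n_y) = atan2(-0.030, 0.322) = 355°.

true dip 68°, dip direction 355°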